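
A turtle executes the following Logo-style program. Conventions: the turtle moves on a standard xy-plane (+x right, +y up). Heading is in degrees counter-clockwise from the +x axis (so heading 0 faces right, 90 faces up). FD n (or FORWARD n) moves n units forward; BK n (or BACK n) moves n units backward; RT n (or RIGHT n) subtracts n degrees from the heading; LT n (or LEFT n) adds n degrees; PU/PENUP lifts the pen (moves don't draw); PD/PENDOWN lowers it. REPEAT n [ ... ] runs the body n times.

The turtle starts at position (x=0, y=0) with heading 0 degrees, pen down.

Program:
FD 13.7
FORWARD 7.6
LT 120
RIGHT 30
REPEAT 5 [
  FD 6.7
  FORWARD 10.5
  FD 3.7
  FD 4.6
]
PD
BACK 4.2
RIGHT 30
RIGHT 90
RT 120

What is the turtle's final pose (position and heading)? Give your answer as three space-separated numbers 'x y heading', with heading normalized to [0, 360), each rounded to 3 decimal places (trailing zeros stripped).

Executing turtle program step by step:
Start: pos=(0,0), heading=0, pen down
FD 13.7: (0,0) -> (13.7,0) [heading=0, draw]
FD 7.6: (13.7,0) -> (21.3,0) [heading=0, draw]
LT 120: heading 0 -> 120
RT 30: heading 120 -> 90
REPEAT 5 [
  -- iteration 1/5 --
  FD 6.7: (21.3,0) -> (21.3,6.7) [heading=90, draw]
  FD 10.5: (21.3,6.7) -> (21.3,17.2) [heading=90, draw]
  FD 3.7: (21.3,17.2) -> (21.3,20.9) [heading=90, draw]
  FD 4.6: (21.3,20.9) -> (21.3,25.5) [heading=90, draw]
  -- iteration 2/5 --
  FD 6.7: (21.3,25.5) -> (21.3,32.2) [heading=90, draw]
  FD 10.5: (21.3,32.2) -> (21.3,42.7) [heading=90, draw]
  FD 3.7: (21.3,42.7) -> (21.3,46.4) [heading=90, draw]
  FD 4.6: (21.3,46.4) -> (21.3,51) [heading=90, draw]
  -- iteration 3/5 --
  FD 6.7: (21.3,51) -> (21.3,57.7) [heading=90, draw]
  FD 10.5: (21.3,57.7) -> (21.3,68.2) [heading=90, draw]
  FD 3.7: (21.3,68.2) -> (21.3,71.9) [heading=90, draw]
  FD 4.6: (21.3,71.9) -> (21.3,76.5) [heading=90, draw]
  -- iteration 4/5 --
  FD 6.7: (21.3,76.5) -> (21.3,83.2) [heading=90, draw]
  FD 10.5: (21.3,83.2) -> (21.3,93.7) [heading=90, draw]
  FD 3.7: (21.3,93.7) -> (21.3,97.4) [heading=90, draw]
  FD 4.6: (21.3,97.4) -> (21.3,102) [heading=90, draw]
  -- iteration 5/5 --
  FD 6.7: (21.3,102) -> (21.3,108.7) [heading=90, draw]
  FD 10.5: (21.3,108.7) -> (21.3,119.2) [heading=90, draw]
  FD 3.7: (21.3,119.2) -> (21.3,122.9) [heading=90, draw]
  FD 4.6: (21.3,122.9) -> (21.3,127.5) [heading=90, draw]
]
PD: pen down
BK 4.2: (21.3,127.5) -> (21.3,123.3) [heading=90, draw]
RT 30: heading 90 -> 60
RT 90: heading 60 -> 330
RT 120: heading 330 -> 210
Final: pos=(21.3,123.3), heading=210, 23 segment(s) drawn

Answer: 21.3 123.3 210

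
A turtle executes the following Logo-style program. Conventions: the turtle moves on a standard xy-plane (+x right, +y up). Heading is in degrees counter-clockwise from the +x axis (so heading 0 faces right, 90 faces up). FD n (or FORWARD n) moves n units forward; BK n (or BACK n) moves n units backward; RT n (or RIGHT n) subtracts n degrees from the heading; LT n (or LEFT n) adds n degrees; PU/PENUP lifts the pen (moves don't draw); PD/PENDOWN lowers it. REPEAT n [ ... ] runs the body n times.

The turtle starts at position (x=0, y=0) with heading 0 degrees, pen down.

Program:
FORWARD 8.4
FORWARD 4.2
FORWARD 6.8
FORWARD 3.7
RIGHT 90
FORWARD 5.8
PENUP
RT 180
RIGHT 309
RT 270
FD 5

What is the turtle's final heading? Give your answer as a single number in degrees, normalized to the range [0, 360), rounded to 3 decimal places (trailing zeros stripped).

Executing turtle program step by step:
Start: pos=(0,0), heading=0, pen down
FD 8.4: (0,0) -> (8.4,0) [heading=0, draw]
FD 4.2: (8.4,0) -> (12.6,0) [heading=0, draw]
FD 6.8: (12.6,0) -> (19.4,0) [heading=0, draw]
FD 3.7: (19.4,0) -> (23.1,0) [heading=0, draw]
RT 90: heading 0 -> 270
FD 5.8: (23.1,0) -> (23.1,-5.8) [heading=270, draw]
PU: pen up
RT 180: heading 270 -> 90
RT 309: heading 90 -> 141
RT 270: heading 141 -> 231
FD 5: (23.1,-5.8) -> (19.953,-9.686) [heading=231, move]
Final: pos=(19.953,-9.686), heading=231, 5 segment(s) drawn

Answer: 231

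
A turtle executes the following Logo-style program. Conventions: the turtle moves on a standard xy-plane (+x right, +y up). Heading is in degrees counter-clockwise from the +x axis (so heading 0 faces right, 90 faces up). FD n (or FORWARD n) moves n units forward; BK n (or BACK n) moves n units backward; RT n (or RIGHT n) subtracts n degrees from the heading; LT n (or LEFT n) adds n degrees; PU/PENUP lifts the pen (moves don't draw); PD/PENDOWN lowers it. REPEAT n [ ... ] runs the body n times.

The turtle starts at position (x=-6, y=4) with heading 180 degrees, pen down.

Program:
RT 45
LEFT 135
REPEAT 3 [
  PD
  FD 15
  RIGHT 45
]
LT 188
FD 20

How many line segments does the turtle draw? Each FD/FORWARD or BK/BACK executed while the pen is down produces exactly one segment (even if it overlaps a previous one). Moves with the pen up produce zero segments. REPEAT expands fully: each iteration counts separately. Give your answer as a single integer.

Executing turtle program step by step:
Start: pos=(-6,4), heading=180, pen down
RT 45: heading 180 -> 135
LT 135: heading 135 -> 270
REPEAT 3 [
  -- iteration 1/3 --
  PD: pen down
  FD 15: (-6,4) -> (-6,-11) [heading=270, draw]
  RT 45: heading 270 -> 225
  -- iteration 2/3 --
  PD: pen down
  FD 15: (-6,-11) -> (-16.607,-21.607) [heading=225, draw]
  RT 45: heading 225 -> 180
  -- iteration 3/3 --
  PD: pen down
  FD 15: (-16.607,-21.607) -> (-31.607,-21.607) [heading=180, draw]
  RT 45: heading 180 -> 135
]
LT 188: heading 135 -> 323
FD 20: (-31.607,-21.607) -> (-15.634,-33.643) [heading=323, draw]
Final: pos=(-15.634,-33.643), heading=323, 4 segment(s) drawn
Segments drawn: 4

Answer: 4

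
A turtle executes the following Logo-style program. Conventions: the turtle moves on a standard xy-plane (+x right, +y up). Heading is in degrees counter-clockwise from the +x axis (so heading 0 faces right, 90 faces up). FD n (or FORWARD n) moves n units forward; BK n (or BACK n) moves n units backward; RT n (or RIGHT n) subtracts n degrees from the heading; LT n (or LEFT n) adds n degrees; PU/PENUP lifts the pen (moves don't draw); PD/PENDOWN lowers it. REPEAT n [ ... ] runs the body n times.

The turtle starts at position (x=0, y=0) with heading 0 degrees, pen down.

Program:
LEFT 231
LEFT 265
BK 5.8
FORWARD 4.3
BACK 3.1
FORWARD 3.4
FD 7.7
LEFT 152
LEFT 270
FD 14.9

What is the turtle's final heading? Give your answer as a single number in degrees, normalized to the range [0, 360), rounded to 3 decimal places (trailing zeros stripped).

Executing turtle program step by step:
Start: pos=(0,0), heading=0, pen down
LT 231: heading 0 -> 231
LT 265: heading 231 -> 136
BK 5.8: (0,0) -> (4.172,-4.029) [heading=136, draw]
FD 4.3: (4.172,-4.029) -> (1.079,-1.042) [heading=136, draw]
BK 3.1: (1.079,-1.042) -> (3.309,-3.195) [heading=136, draw]
FD 3.4: (3.309,-3.195) -> (0.863,-0.834) [heading=136, draw]
FD 7.7: (0.863,-0.834) -> (-4.676,4.515) [heading=136, draw]
LT 152: heading 136 -> 288
LT 270: heading 288 -> 198
FD 14.9: (-4.676,4.515) -> (-18.846,-0.089) [heading=198, draw]
Final: pos=(-18.846,-0.089), heading=198, 6 segment(s) drawn

Answer: 198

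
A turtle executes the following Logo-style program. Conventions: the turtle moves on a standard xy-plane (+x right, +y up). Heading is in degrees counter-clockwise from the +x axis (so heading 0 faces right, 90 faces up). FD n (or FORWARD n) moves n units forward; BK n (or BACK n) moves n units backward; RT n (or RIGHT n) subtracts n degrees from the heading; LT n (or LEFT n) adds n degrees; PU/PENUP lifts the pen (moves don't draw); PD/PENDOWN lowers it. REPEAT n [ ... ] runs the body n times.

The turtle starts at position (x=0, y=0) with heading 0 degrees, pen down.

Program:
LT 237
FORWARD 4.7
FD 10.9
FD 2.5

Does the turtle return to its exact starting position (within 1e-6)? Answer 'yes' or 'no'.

Answer: no

Derivation:
Executing turtle program step by step:
Start: pos=(0,0), heading=0, pen down
LT 237: heading 0 -> 237
FD 4.7: (0,0) -> (-2.56,-3.942) [heading=237, draw]
FD 10.9: (-2.56,-3.942) -> (-8.496,-13.083) [heading=237, draw]
FD 2.5: (-8.496,-13.083) -> (-9.858,-15.18) [heading=237, draw]
Final: pos=(-9.858,-15.18), heading=237, 3 segment(s) drawn

Start position: (0, 0)
Final position: (-9.858, -15.18)
Distance = 18.1; >= 1e-6 -> NOT closed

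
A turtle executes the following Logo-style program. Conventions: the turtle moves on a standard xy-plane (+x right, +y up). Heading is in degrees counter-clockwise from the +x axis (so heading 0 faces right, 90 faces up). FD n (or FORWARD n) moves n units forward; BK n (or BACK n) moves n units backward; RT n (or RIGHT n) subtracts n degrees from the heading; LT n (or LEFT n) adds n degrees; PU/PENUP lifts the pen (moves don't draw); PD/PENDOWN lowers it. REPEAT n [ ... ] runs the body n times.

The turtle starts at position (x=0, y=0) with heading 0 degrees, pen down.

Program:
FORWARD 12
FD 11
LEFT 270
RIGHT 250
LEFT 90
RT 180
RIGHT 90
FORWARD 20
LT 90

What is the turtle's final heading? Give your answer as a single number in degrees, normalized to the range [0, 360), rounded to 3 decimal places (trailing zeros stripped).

Answer: 290

Derivation:
Executing turtle program step by step:
Start: pos=(0,0), heading=0, pen down
FD 12: (0,0) -> (12,0) [heading=0, draw]
FD 11: (12,0) -> (23,0) [heading=0, draw]
LT 270: heading 0 -> 270
RT 250: heading 270 -> 20
LT 90: heading 20 -> 110
RT 180: heading 110 -> 290
RT 90: heading 290 -> 200
FD 20: (23,0) -> (4.206,-6.84) [heading=200, draw]
LT 90: heading 200 -> 290
Final: pos=(4.206,-6.84), heading=290, 3 segment(s) drawn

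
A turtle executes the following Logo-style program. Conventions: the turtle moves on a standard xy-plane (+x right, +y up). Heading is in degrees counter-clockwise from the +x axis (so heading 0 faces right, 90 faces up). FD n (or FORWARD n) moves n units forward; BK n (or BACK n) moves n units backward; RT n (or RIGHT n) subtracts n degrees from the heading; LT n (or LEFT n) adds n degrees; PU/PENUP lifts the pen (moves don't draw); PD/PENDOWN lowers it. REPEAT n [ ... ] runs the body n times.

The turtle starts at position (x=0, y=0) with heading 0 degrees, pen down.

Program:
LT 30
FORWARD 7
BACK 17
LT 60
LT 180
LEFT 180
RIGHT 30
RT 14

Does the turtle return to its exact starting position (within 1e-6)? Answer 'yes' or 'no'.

Executing turtle program step by step:
Start: pos=(0,0), heading=0, pen down
LT 30: heading 0 -> 30
FD 7: (0,0) -> (6.062,3.5) [heading=30, draw]
BK 17: (6.062,3.5) -> (-8.66,-5) [heading=30, draw]
LT 60: heading 30 -> 90
LT 180: heading 90 -> 270
LT 180: heading 270 -> 90
RT 30: heading 90 -> 60
RT 14: heading 60 -> 46
Final: pos=(-8.66,-5), heading=46, 2 segment(s) drawn

Start position: (0, 0)
Final position: (-8.66, -5)
Distance = 10; >= 1e-6 -> NOT closed

Answer: no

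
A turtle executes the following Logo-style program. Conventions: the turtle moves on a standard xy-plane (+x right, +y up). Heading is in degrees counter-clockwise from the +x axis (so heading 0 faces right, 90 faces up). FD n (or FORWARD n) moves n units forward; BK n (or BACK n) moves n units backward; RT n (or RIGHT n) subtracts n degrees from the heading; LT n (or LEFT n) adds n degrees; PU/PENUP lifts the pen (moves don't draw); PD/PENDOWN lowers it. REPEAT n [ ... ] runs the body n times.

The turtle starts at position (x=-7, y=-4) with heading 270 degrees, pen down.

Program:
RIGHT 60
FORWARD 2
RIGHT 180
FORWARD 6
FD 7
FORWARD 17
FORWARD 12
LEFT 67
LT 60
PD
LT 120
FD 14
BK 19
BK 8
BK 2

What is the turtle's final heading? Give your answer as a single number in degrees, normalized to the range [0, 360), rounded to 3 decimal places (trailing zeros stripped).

Answer: 277

Derivation:
Executing turtle program step by step:
Start: pos=(-7,-4), heading=270, pen down
RT 60: heading 270 -> 210
FD 2: (-7,-4) -> (-8.732,-5) [heading=210, draw]
RT 180: heading 210 -> 30
FD 6: (-8.732,-5) -> (-3.536,-2) [heading=30, draw]
FD 7: (-3.536,-2) -> (2.526,1.5) [heading=30, draw]
FD 17: (2.526,1.5) -> (17.249,10) [heading=30, draw]
FD 12: (17.249,10) -> (27.641,16) [heading=30, draw]
LT 67: heading 30 -> 97
LT 60: heading 97 -> 157
PD: pen down
LT 120: heading 157 -> 277
FD 14: (27.641,16) -> (29.347,2.104) [heading=277, draw]
BK 19: (29.347,2.104) -> (27.032,20.963) [heading=277, draw]
BK 8: (27.032,20.963) -> (26.057,28.903) [heading=277, draw]
BK 2: (26.057,28.903) -> (25.813,30.888) [heading=277, draw]
Final: pos=(25.813,30.888), heading=277, 9 segment(s) drawn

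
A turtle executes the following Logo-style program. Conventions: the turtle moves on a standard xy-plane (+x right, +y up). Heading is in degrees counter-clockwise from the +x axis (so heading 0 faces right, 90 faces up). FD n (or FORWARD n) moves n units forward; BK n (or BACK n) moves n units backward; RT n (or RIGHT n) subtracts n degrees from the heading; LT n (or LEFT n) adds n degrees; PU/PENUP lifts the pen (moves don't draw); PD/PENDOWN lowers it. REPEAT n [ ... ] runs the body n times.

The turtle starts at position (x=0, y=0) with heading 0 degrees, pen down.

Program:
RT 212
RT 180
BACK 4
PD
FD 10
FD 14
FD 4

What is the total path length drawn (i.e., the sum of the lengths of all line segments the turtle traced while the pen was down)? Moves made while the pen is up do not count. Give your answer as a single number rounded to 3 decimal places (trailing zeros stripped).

Executing turtle program step by step:
Start: pos=(0,0), heading=0, pen down
RT 212: heading 0 -> 148
RT 180: heading 148 -> 328
BK 4: (0,0) -> (-3.392,2.12) [heading=328, draw]
PD: pen down
FD 10: (-3.392,2.12) -> (5.088,-3.18) [heading=328, draw]
FD 14: (5.088,-3.18) -> (16.961,-10.598) [heading=328, draw]
FD 4: (16.961,-10.598) -> (20.353,-12.718) [heading=328, draw]
Final: pos=(20.353,-12.718), heading=328, 4 segment(s) drawn

Segment lengths:
  seg 1: (0,0) -> (-3.392,2.12), length = 4
  seg 2: (-3.392,2.12) -> (5.088,-3.18), length = 10
  seg 3: (5.088,-3.18) -> (16.961,-10.598), length = 14
  seg 4: (16.961,-10.598) -> (20.353,-12.718), length = 4
Total = 32

Answer: 32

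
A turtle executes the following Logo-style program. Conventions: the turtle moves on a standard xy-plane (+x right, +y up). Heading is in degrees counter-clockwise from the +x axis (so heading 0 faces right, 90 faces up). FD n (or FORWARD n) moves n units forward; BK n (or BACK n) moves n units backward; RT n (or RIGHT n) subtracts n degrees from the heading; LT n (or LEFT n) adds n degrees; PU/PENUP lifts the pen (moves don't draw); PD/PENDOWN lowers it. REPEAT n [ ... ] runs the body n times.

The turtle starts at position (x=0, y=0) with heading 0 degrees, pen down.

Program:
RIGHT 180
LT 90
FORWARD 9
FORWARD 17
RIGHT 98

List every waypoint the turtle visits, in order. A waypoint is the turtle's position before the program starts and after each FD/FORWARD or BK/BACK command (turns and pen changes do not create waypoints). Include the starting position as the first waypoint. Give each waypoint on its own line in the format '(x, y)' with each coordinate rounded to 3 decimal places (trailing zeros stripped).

Executing turtle program step by step:
Start: pos=(0,0), heading=0, pen down
RT 180: heading 0 -> 180
LT 90: heading 180 -> 270
FD 9: (0,0) -> (0,-9) [heading=270, draw]
FD 17: (0,-9) -> (0,-26) [heading=270, draw]
RT 98: heading 270 -> 172
Final: pos=(0,-26), heading=172, 2 segment(s) drawn
Waypoints (3 total):
(0, 0)
(0, -9)
(0, -26)

Answer: (0, 0)
(0, -9)
(0, -26)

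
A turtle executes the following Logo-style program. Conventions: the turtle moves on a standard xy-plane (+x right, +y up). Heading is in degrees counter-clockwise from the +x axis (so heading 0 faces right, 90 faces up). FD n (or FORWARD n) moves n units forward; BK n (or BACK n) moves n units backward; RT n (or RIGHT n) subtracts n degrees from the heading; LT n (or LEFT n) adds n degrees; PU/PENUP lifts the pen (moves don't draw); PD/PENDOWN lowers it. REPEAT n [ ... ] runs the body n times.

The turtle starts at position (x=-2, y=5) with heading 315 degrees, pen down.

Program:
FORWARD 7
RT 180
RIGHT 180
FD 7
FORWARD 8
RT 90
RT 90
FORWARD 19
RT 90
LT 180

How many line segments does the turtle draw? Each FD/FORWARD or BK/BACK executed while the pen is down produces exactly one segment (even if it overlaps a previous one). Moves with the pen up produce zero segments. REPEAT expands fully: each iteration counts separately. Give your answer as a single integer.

Answer: 4

Derivation:
Executing turtle program step by step:
Start: pos=(-2,5), heading=315, pen down
FD 7: (-2,5) -> (2.95,0.05) [heading=315, draw]
RT 180: heading 315 -> 135
RT 180: heading 135 -> 315
FD 7: (2.95,0.05) -> (7.899,-4.899) [heading=315, draw]
FD 8: (7.899,-4.899) -> (13.556,-10.556) [heading=315, draw]
RT 90: heading 315 -> 225
RT 90: heading 225 -> 135
FD 19: (13.556,-10.556) -> (0.121,2.879) [heading=135, draw]
RT 90: heading 135 -> 45
LT 180: heading 45 -> 225
Final: pos=(0.121,2.879), heading=225, 4 segment(s) drawn
Segments drawn: 4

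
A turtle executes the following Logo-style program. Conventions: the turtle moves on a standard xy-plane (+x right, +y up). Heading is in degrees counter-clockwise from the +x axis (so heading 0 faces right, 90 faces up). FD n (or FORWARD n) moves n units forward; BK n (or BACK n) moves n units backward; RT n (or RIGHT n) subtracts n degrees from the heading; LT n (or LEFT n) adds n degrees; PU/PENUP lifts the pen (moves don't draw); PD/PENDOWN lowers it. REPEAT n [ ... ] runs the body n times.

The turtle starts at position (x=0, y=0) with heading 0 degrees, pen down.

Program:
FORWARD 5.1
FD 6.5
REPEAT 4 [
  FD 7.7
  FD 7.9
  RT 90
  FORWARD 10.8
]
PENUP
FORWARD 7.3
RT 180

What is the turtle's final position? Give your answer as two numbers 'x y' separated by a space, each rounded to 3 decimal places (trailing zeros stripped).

Answer: 18.9 0

Derivation:
Executing turtle program step by step:
Start: pos=(0,0), heading=0, pen down
FD 5.1: (0,0) -> (5.1,0) [heading=0, draw]
FD 6.5: (5.1,0) -> (11.6,0) [heading=0, draw]
REPEAT 4 [
  -- iteration 1/4 --
  FD 7.7: (11.6,0) -> (19.3,0) [heading=0, draw]
  FD 7.9: (19.3,0) -> (27.2,0) [heading=0, draw]
  RT 90: heading 0 -> 270
  FD 10.8: (27.2,0) -> (27.2,-10.8) [heading=270, draw]
  -- iteration 2/4 --
  FD 7.7: (27.2,-10.8) -> (27.2,-18.5) [heading=270, draw]
  FD 7.9: (27.2,-18.5) -> (27.2,-26.4) [heading=270, draw]
  RT 90: heading 270 -> 180
  FD 10.8: (27.2,-26.4) -> (16.4,-26.4) [heading=180, draw]
  -- iteration 3/4 --
  FD 7.7: (16.4,-26.4) -> (8.7,-26.4) [heading=180, draw]
  FD 7.9: (8.7,-26.4) -> (0.8,-26.4) [heading=180, draw]
  RT 90: heading 180 -> 90
  FD 10.8: (0.8,-26.4) -> (0.8,-15.6) [heading=90, draw]
  -- iteration 4/4 --
  FD 7.7: (0.8,-15.6) -> (0.8,-7.9) [heading=90, draw]
  FD 7.9: (0.8,-7.9) -> (0.8,0) [heading=90, draw]
  RT 90: heading 90 -> 0
  FD 10.8: (0.8,0) -> (11.6,0) [heading=0, draw]
]
PU: pen up
FD 7.3: (11.6,0) -> (18.9,0) [heading=0, move]
RT 180: heading 0 -> 180
Final: pos=(18.9,0), heading=180, 14 segment(s) drawn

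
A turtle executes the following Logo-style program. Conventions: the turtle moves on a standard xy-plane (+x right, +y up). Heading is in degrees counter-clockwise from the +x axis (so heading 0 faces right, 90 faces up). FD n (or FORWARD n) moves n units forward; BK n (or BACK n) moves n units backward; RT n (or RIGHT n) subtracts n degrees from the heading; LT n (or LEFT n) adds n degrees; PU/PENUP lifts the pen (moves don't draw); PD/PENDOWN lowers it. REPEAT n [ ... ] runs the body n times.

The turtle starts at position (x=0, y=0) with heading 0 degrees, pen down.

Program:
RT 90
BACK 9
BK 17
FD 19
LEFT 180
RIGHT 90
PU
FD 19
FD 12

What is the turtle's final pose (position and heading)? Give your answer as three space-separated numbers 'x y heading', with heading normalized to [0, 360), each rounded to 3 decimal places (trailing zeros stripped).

Answer: 31 7 0

Derivation:
Executing turtle program step by step:
Start: pos=(0,0), heading=0, pen down
RT 90: heading 0 -> 270
BK 9: (0,0) -> (0,9) [heading=270, draw]
BK 17: (0,9) -> (0,26) [heading=270, draw]
FD 19: (0,26) -> (0,7) [heading=270, draw]
LT 180: heading 270 -> 90
RT 90: heading 90 -> 0
PU: pen up
FD 19: (0,7) -> (19,7) [heading=0, move]
FD 12: (19,7) -> (31,7) [heading=0, move]
Final: pos=(31,7), heading=0, 3 segment(s) drawn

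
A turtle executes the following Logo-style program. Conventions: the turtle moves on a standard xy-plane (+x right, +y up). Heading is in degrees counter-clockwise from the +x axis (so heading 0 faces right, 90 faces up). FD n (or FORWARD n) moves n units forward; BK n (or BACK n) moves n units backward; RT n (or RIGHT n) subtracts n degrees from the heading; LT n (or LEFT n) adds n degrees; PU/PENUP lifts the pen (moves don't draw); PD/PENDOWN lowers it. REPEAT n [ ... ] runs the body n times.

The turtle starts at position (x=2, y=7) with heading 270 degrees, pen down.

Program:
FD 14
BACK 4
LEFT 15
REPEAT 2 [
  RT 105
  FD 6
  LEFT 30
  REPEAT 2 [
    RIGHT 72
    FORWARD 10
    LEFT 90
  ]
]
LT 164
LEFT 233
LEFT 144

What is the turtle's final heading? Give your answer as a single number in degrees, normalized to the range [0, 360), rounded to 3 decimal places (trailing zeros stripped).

Answer: 28

Derivation:
Executing turtle program step by step:
Start: pos=(2,7), heading=270, pen down
FD 14: (2,7) -> (2,-7) [heading=270, draw]
BK 4: (2,-7) -> (2,-3) [heading=270, draw]
LT 15: heading 270 -> 285
REPEAT 2 [
  -- iteration 1/2 --
  RT 105: heading 285 -> 180
  FD 6: (2,-3) -> (-4,-3) [heading=180, draw]
  LT 30: heading 180 -> 210
  REPEAT 2 [
    -- iteration 1/2 --
    RT 72: heading 210 -> 138
    FD 10: (-4,-3) -> (-11.431,3.691) [heading=138, draw]
    LT 90: heading 138 -> 228
    -- iteration 2/2 --
    RT 72: heading 228 -> 156
    FD 10: (-11.431,3.691) -> (-20.567,7.759) [heading=156, draw]
    LT 90: heading 156 -> 246
  ]
  -- iteration 2/2 --
  RT 105: heading 246 -> 141
  FD 6: (-20.567,7.759) -> (-25.23,11.535) [heading=141, draw]
  LT 30: heading 141 -> 171
  REPEAT 2 [
    -- iteration 1/2 --
    RT 72: heading 171 -> 99
    FD 10: (-25.23,11.535) -> (-26.794,21.411) [heading=99, draw]
    LT 90: heading 99 -> 189
    -- iteration 2/2 --
    RT 72: heading 189 -> 117
    FD 10: (-26.794,21.411) -> (-31.334,30.322) [heading=117, draw]
    LT 90: heading 117 -> 207
  ]
]
LT 164: heading 207 -> 11
LT 233: heading 11 -> 244
LT 144: heading 244 -> 28
Final: pos=(-31.334,30.322), heading=28, 8 segment(s) drawn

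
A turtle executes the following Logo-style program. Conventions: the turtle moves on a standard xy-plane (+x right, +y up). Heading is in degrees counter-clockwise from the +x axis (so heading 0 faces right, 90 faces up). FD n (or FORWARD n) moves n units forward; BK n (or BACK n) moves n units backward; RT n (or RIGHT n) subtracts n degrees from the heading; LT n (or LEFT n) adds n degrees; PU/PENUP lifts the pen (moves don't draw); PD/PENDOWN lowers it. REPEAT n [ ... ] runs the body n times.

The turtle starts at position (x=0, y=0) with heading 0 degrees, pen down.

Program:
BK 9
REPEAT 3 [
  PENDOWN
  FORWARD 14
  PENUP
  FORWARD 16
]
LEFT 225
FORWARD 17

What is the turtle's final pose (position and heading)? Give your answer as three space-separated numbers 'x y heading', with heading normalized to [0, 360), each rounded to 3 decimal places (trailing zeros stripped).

Executing turtle program step by step:
Start: pos=(0,0), heading=0, pen down
BK 9: (0,0) -> (-9,0) [heading=0, draw]
REPEAT 3 [
  -- iteration 1/3 --
  PD: pen down
  FD 14: (-9,0) -> (5,0) [heading=0, draw]
  PU: pen up
  FD 16: (5,0) -> (21,0) [heading=0, move]
  -- iteration 2/3 --
  PD: pen down
  FD 14: (21,0) -> (35,0) [heading=0, draw]
  PU: pen up
  FD 16: (35,0) -> (51,0) [heading=0, move]
  -- iteration 3/3 --
  PD: pen down
  FD 14: (51,0) -> (65,0) [heading=0, draw]
  PU: pen up
  FD 16: (65,0) -> (81,0) [heading=0, move]
]
LT 225: heading 0 -> 225
FD 17: (81,0) -> (68.979,-12.021) [heading=225, move]
Final: pos=(68.979,-12.021), heading=225, 4 segment(s) drawn

Answer: 68.979 -12.021 225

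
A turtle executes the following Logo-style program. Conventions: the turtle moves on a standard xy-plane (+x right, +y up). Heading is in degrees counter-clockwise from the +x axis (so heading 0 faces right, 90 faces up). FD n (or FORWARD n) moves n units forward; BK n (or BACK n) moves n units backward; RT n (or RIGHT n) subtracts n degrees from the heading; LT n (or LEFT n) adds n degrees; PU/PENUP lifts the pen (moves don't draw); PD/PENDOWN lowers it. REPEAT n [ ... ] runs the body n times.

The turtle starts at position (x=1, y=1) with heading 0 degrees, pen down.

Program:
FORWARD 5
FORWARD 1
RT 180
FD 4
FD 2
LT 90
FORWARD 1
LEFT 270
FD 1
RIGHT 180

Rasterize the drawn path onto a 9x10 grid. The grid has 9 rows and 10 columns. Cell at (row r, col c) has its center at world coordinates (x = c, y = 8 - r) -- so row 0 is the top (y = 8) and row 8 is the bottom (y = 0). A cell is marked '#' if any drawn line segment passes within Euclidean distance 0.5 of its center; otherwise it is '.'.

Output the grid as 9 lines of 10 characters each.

Answer: ..........
..........
..........
..........
..........
..........
..........
.#######..
##........

Derivation:
Segment 0: (1,1) -> (6,1)
Segment 1: (6,1) -> (7,1)
Segment 2: (7,1) -> (3,1)
Segment 3: (3,1) -> (1,1)
Segment 4: (1,1) -> (1,-0)
Segment 5: (1,-0) -> (0,-0)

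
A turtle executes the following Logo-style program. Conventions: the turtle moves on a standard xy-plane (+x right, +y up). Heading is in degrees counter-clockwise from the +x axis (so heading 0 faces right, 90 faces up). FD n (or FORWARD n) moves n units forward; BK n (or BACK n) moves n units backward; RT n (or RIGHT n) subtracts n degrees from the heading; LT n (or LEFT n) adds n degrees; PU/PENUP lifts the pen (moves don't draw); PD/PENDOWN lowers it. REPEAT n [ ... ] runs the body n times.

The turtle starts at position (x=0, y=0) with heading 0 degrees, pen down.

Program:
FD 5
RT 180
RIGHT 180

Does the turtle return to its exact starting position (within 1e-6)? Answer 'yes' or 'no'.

Answer: no

Derivation:
Executing turtle program step by step:
Start: pos=(0,0), heading=0, pen down
FD 5: (0,0) -> (5,0) [heading=0, draw]
RT 180: heading 0 -> 180
RT 180: heading 180 -> 0
Final: pos=(5,0), heading=0, 1 segment(s) drawn

Start position: (0, 0)
Final position: (5, 0)
Distance = 5; >= 1e-6 -> NOT closed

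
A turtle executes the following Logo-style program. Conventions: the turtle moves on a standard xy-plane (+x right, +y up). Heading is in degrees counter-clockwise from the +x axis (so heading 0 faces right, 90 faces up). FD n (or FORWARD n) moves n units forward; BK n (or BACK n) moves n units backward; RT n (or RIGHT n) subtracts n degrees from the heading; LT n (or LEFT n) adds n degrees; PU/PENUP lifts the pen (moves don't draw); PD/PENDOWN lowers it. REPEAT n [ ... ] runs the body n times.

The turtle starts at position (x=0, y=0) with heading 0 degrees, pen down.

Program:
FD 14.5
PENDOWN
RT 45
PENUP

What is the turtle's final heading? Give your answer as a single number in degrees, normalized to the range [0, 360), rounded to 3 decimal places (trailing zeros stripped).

Answer: 315

Derivation:
Executing turtle program step by step:
Start: pos=(0,0), heading=0, pen down
FD 14.5: (0,0) -> (14.5,0) [heading=0, draw]
PD: pen down
RT 45: heading 0 -> 315
PU: pen up
Final: pos=(14.5,0), heading=315, 1 segment(s) drawn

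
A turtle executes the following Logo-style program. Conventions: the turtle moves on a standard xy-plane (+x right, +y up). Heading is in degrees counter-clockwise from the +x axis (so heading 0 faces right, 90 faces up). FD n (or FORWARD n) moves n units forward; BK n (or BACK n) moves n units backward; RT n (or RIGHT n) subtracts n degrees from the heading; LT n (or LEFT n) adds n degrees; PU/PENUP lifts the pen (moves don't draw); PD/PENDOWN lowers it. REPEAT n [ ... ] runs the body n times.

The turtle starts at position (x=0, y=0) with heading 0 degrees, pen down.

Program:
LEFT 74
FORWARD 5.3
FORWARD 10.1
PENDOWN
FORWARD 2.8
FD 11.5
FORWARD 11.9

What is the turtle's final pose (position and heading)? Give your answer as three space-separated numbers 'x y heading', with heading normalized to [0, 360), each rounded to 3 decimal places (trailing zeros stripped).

Executing turtle program step by step:
Start: pos=(0,0), heading=0, pen down
LT 74: heading 0 -> 74
FD 5.3: (0,0) -> (1.461,5.095) [heading=74, draw]
FD 10.1: (1.461,5.095) -> (4.245,14.803) [heading=74, draw]
PD: pen down
FD 2.8: (4.245,14.803) -> (5.017,17.495) [heading=74, draw]
FD 11.5: (5.017,17.495) -> (8.186,28.549) [heading=74, draw]
FD 11.9: (8.186,28.549) -> (11.467,39.988) [heading=74, draw]
Final: pos=(11.467,39.988), heading=74, 5 segment(s) drawn

Answer: 11.467 39.988 74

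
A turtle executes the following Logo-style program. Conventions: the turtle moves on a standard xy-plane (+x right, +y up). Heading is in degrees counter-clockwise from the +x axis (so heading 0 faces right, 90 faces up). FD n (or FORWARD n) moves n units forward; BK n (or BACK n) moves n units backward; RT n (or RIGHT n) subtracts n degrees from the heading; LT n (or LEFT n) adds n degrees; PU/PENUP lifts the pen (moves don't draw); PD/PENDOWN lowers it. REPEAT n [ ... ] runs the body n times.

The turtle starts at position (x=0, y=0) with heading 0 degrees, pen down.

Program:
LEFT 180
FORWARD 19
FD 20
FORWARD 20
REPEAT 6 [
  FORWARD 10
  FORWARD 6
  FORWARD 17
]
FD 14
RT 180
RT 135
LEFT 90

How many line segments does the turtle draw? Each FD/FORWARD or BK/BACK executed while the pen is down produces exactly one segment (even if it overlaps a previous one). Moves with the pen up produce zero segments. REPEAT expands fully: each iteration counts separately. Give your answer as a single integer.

Answer: 22

Derivation:
Executing turtle program step by step:
Start: pos=(0,0), heading=0, pen down
LT 180: heading 0 -> 180
FD 19: (0,0) -> (-19,0) [heading=180, draw]
FD 20: (-19,0) -> (-39,0) [heading=180, draw]
FD 20: (-39,0) -> (-59,0) [heading=180, draw]
REPEAT 6 [
  -- iteration 1/6 --
  FD 10: (-59,0) -> (-69,0) [heading=180, draw]
  FD 6: (-69,0) -> (-75,0) [heading=180, draw]
  FD 17: (-75,0) -> (-92,0) [heading=180, draw]
  -- iteration 2/6 --
  FD 10: (-92,0) -> (-102,0) [heading=180, draw]
  FD 6: (-102,0) -> (-108,0) [heading=180, draw]
  FD 17: (-108,0) -> (-125,0) [heading=180, draw]
  -- iteration 3/6 --
  FD 10: (-125,0) -> (-135,0) [heading=180, draw]
  FD 6: (-135,0) -> (-141,0) [heading=180, draw]
  FD 17: (-141,0) -> (-158,0) [heading=180, draw]
  -- iteration 4/6 --
  FD 10: (-158,0) -> (-168,0) [heading=180, draw]
  FD 6: (-168,0) -> (-174,0) [heading=180, draw]
  FD 17: (-174,0) -> (-191,0) [heading=180, draw]
  -- iteration 5/6 --
  FD 10: (-191,0) -> (-201,0) [heading=180, draw]
  FD 6: (-201,0) -> (-207,0) [heading=180, draw]
  FD 17: (-207,0) -> (-224,0) [heading=180, draw]
  -- iteration 6/6 --
  FD 10: (-224,0) -> (-234,0) [heading=180, draw]
  FD 6: (-234,0) -> (-240,0) [heading=180, draw]
  FD 17: (-240,0) -> (-257,0) [heading=180, draw]
]
FD 14: (-257,0) -> (-271,0) [heading=180, draw]
RT 180: heading 180 -> 0
RT 135: heading 0 -> 225
LT 90: heading 225 -> 315
Final: pos=(-271,0), heading=315, 22 segment(s) drawn
Segments drawn: 22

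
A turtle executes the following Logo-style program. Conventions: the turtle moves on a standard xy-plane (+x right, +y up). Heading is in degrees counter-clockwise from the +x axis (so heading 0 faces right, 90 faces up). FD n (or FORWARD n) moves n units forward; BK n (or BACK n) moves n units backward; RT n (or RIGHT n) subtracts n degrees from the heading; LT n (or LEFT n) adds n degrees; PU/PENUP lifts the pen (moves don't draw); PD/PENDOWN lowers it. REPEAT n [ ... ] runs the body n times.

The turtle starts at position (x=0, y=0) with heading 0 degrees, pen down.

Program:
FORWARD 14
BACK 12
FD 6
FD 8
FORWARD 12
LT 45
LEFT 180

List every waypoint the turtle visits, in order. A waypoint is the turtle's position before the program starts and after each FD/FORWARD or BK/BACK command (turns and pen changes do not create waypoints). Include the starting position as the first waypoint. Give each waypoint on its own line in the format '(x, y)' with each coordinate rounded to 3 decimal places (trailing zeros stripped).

Answer: (0, 0)
(14, 0)
(2, 0)
(8, 0)
(16, 0)
(28, 0)

Derivation:
Executing turtle program step by step:
Start: pos=(0,0), heading=0, pen down
FD 14: (0,0) -> (14,0) [heading=0, draw]
BK 12: (14,0) -> (2,0) [heading=0, draw]
FD 6: (2,0) -> (8,0) [heading=0, draw]
FD 8: (8,0) -> (16,0) [heading=0, draw]
FD 12: (16,0) -> (28,0) [heading=0, draw]
LT 45: heading 0 -> 45
LT 180: heading 45 -> 225
Final: pos=(28,0), heading=225, 5 segment(s) drawn
Waypoints (6 total):
(0, 0)
(14, 0)
(2, 0)
(8, 0)
(16, 0)
(28, 0)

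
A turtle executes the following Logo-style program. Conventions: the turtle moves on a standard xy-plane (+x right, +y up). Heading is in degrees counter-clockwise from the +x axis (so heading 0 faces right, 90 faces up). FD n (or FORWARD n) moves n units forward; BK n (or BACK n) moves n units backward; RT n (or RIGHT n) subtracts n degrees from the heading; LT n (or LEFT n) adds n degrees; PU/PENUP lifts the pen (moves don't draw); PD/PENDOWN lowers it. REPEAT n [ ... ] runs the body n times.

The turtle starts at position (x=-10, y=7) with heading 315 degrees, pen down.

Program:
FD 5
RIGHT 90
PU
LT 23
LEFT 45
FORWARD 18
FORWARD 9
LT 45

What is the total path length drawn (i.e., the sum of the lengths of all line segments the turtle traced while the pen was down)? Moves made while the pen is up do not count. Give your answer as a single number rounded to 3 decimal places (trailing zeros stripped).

Executing turtle program step by step:
Start: pos=(-10,7), heading=315, pen down
FD 5: (-10,7) -> (-6.464,3.464) [heading=315, draw]
RT 90: heading 315 -> 225
PU: pen up
LT 23: heading 225 -> 248
LT 45: heading 248 -> 293
FD 18: (-6.464,3.464) -> (0.569,-13.105) [heading=293, move]
FD 9: (0.569,-13.105) -> (4.085,-21.389) [heading=293, move]
LT 45: heading 293 -> 338
Final: pos=(4.085,-21.389), heading=338, 1 segment(s) drawn

Segment lengths:
  seg 1: (-10,7) -> (-6.464,3.464), length = 5
Total = 5

Answer: 5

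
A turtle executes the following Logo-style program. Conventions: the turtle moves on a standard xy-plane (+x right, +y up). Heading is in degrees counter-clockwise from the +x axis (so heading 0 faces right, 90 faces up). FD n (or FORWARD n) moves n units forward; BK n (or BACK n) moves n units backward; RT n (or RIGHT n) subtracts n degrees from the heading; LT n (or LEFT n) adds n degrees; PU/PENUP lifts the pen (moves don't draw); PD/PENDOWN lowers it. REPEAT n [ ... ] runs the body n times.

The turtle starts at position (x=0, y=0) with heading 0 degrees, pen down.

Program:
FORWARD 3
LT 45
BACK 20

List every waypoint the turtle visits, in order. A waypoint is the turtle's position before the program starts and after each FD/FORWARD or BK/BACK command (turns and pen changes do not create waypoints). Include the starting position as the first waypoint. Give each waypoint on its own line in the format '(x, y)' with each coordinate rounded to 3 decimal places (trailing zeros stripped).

Answer: (0, 0)
(3, 0)
(-11.142, -14.142)

Derivation:
Executing turtle program step by step:
Start: pos=(0,0), heading=0, pen down
FD 3: (0,0) -> (3,0) [heading=0, draw]
LT 45: heading 0 -> 45
BK 20: (3,0) -> (-11.142,-14.142) [heading=45, draw]
Final: pos=(-11.142,-14.142), heading=45, 2 segment(s) drawn
Waypoints (3 total):
(0, 0)
(3, 0)
(-11.142, -14.142)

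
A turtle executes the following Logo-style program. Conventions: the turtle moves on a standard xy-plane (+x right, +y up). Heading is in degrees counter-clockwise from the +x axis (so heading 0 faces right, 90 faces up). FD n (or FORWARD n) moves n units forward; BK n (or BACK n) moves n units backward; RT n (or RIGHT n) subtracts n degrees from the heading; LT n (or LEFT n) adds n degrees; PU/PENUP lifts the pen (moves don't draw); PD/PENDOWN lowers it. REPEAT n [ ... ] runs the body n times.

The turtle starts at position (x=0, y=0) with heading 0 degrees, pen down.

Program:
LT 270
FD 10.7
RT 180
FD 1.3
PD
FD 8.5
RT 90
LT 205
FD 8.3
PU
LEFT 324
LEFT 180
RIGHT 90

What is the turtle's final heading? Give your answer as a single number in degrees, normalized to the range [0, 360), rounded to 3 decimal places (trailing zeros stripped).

Executing turtle program step by step:
Start: pos=(0,0), heading=0, pen down
LT 270: heading 0 -> 270
FD 10.7: (0,0) -> (0,-10.7) [heading=270, draw]
RT 180: heading 270 -> 90
FD 1.3: (0,-10.7) -> (0,-9.4) [heading=90, draw]
PD: pen down
FD 8.5: (0,-9.4) -> (0,-0.9) [heading=90, draw]
RT 90: heading 90 -> 0
LT 205: heading 0 -> 205
FD 8.3: (0,-0.9) -> (-7.522,-4.408) [heading=205, draw]
PU: pen up
LT 324: heading 205 -> 169
LT 180: heading 169 -> 349
RT 90: heading 349 -> 259
Final: pos=(-7.522,-4.408), heading=259, 4 segment(s) drawn

Answer: 259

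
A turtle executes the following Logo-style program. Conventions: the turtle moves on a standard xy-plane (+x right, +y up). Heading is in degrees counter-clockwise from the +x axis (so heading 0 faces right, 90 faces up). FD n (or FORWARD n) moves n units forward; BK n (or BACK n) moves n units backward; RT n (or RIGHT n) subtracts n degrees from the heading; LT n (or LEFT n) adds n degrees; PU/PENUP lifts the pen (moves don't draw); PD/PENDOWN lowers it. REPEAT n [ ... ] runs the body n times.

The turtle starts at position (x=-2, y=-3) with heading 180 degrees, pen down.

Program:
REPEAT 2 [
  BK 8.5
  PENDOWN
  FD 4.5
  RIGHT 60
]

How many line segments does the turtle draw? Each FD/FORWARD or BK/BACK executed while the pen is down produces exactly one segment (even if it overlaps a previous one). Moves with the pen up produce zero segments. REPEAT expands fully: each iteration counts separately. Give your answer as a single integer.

Executing turtle program step by step:
Start: pos=(-2,-3), heading=180, pen down
REPEAT 2 [
  -- iteration 1/2 --
  BK 8.5: (-2,-3) -> (6.5,-3) [heading=180, draw]
  PD: pen down
  FD 4.5: (6.5,-3) -> (2,-3) [heading=180, draw]
  RT 60: heading 180 -> 120
  -- iteration 2/2 --
  BK 8.5: (2,-3) -> (6.25,-10.361) [heading=120, draw]
  PD: pen down
  FD 4.5: (6.25,-10.361) -> (4,-6.464) [heading=120, draw]
  RT 60: heading 120 -> 60
]
Final: pos=(4,-6.464), heading=60, 4 segment(s) drawn
Segments drawn: 4

Answer: 4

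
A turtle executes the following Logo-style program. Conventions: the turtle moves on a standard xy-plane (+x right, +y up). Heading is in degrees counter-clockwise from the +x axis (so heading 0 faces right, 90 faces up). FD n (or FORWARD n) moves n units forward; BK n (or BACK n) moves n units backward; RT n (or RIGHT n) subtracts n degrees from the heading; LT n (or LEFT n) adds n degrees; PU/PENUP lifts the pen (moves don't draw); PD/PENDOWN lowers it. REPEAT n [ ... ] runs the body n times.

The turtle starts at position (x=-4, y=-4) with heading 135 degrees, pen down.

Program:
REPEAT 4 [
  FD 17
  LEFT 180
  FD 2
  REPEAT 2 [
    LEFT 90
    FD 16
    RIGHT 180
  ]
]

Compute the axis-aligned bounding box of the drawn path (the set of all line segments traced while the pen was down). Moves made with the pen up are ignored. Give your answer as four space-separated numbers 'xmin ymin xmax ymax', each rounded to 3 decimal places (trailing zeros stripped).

Executing turtle program step by step:
Start: pos=(-4,-4), heading=135, pen down
REPEAT 4 [
  -- iteration 1/4 --
  FD 17: (-4,-4) -> (-16.021,8.021) [heading=135, draw]
  LT 180: heading 135 -> 315
  FD 2: (-16.021,8.021) -> (-14.607,6.607) [heading=315, draw]
  REPEAT 2 [
    -- iteration 1/2 --
    LT 90: heading 315 -> 45
    FD 16: (-14.607,6.607) -> (-3.293,17.92) [heading=45, draw]
    RT 180: heading 45 -> 225
    -- iteration 2/2 --
    LT 90: heading 225 -> 315
    FD 16: (-3.293,17.92) -> (8.021,6.607) [heading=315, draw]
    RT 180: heading 315 -> 135
  ]
  -- iteration 2/4 --
  FD 17: (8.021,6.607) -> (-4,18.627) [heading=135, draw]
  LT 180: heading 135 -> 315
  FD 2: (-4,18.627) -> (-2.586,17.213) [heading=315, draw]
  REPEAT 2 [
    -- iteration 1/2 --
    LT 90: heading 315 -> 45
    FD 16: (-2.586,17.213) -> (8.728,28.527) [heading=45, draw]
    RT 180: heading 45 -> 225
    -- iteration 2/2 --
    LT 90: heading 225 -> 315
    FD 16: (8.728,28.527) -> (20.042,17.213) [heading=315, draw]
    RT 180: heading 315 -> 135
  ]
  -- iteration 3/4 --
  FD 17: (20.042,17.213) -> (8.021,29.234) [heading=135, draw]
  LT 180: heading 135 -> 315
  FD 2: (8.021,29.234) -> (9.435,27.82) [heading=315, draw]
  REPEAT 2 [
    -- iteration 1/2 --
    LT 90: heading 315 -> 45
    FD 16: (9.435,27.82) -> (20.749,39.134) [heading=45, draw]
    RT 180: heading 45 -> 225
    -- iteration 2/2 --
    LT 90: heading 225 -> 315
    FD 16: (20.749,39.134) -> (32.062,27.82) [heading=315, draw]
    RT 180: heading 315 -> 135
  ]
  -- iteration 4/4 --
  FD 17: (32.062,27.82) -> (20.042,39.841) [heading=135, draw]
  LT 180: heading 135 -> 315
  FD 2: (20.042,39.841) -> (21.456,38.426) [heading=315, draw]
  REPEAT 2 [
    -- iteration 1/2 --
    LT 90: heading 315 -> 45
    FD 16: (21.456,38.426) -> (32.77,49.74) [heading=45, draw]
    RT 180: heading 45 -> 225
    -- iteration 2/2 --
    LT 90: heading 225 -> 315
    FD 16: (32.77,49.74) -> (44.083,38.426) [heading=315, draw]
    RT 180: heading 315 -> 135
  ]
]
Final: pos=(44.083,38.426), heading=135, 16 segment(s) drawn

Segment endpoints: x in {-16.021, -14.607, -4, -4, -3.293, -2.586, 8.021, 8.021, 8.728, 9.435, 20.042, 20.749, 21.456, 32.062, 32.77, 44.083}, y in {-4, 6.607, 6.607, 8.021, 17.213, 17.213, 17.92, 18.627, 27.82, 27.82, 28.527, 29.234, 38.426, 39.134, 39.841, 49.74}
xmin=-16.021, ymin=-4, xmax=44.083, ymax=49.74

Answer: -16.021 -4 44.083 49.74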